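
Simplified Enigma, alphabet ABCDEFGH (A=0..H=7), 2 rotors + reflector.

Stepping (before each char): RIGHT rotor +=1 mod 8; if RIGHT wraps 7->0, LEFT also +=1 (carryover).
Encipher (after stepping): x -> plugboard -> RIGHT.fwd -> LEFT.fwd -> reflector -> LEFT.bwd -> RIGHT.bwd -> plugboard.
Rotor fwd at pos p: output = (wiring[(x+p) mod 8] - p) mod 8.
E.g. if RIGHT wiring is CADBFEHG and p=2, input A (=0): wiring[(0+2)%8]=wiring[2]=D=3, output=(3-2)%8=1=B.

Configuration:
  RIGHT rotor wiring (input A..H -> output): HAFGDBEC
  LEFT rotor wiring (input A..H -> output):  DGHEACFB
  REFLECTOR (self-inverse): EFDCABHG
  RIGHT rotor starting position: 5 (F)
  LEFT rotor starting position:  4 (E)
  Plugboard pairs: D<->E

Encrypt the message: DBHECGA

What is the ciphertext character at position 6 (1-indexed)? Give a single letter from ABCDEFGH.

Char 1 ('D'): step: R->6, L=4; D->plug->E->R->H->L->A->refl->E->L'->A->R'->F->plug->F
Char 2 ('B'): step: R->7, L=4; B->plug->B->R->A->L->E->refl->A->L'->H->R'->E->plug->D
Char 3 ('H'): step: R->0, L->5 (L advanced); H->plug->H->R->C->L->E->refl->A->L'->B->R'->F->plug->F
Char 4 ('E'): step: R->1, L=5; E->plug->D->R->C->L->E->refl->A->L'->B->R'->G->plug->G
Char 5 ('C'): step: R->2, L=5; C->plug->C->R->B->L->A->refl->E->L'->C->R'->E->plug->D
Char 6 ('G'): step: R->3, L=5; G->plug->G->R->F->L->C->refl->D->L'->H->R'->E->plug->D

D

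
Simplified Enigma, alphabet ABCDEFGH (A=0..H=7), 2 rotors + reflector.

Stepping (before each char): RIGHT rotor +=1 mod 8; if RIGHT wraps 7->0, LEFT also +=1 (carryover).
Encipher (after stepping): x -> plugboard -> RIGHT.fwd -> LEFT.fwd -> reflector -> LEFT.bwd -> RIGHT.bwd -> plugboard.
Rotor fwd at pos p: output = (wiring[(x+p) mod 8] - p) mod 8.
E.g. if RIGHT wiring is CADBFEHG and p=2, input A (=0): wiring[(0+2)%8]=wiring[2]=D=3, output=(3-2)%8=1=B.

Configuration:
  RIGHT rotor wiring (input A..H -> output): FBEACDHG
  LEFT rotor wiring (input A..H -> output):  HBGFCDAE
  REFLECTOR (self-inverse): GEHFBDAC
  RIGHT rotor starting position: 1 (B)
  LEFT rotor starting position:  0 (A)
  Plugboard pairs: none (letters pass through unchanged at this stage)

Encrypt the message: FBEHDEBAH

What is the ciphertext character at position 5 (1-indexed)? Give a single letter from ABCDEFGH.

Char 1 ('F'): step: R->2, L=0; F->plug->F->R->E->L->C->refl->H->L'->A->R'->C->plug->C
Char 2 ('B'): step: R->3, L=0; B->plug->B->R->H->L->E->refl->B->L'->B->R'->H->plug->H
Char 3 ('E'): step: R->4, L=0; E->plug->E->R->B->L->B->refl->E->L'->H->R'->B->plug->B
Char 4 ('H'): step: R->5, L=0; H->plug->H->R->F->L->D->refl->F->L'->D->R'->G->plug->G
Char 5 ('D'): step: R->6, L=0; D->plug->D->R->D->L->F->refl->D->L'->F->R'->H->plug->H

H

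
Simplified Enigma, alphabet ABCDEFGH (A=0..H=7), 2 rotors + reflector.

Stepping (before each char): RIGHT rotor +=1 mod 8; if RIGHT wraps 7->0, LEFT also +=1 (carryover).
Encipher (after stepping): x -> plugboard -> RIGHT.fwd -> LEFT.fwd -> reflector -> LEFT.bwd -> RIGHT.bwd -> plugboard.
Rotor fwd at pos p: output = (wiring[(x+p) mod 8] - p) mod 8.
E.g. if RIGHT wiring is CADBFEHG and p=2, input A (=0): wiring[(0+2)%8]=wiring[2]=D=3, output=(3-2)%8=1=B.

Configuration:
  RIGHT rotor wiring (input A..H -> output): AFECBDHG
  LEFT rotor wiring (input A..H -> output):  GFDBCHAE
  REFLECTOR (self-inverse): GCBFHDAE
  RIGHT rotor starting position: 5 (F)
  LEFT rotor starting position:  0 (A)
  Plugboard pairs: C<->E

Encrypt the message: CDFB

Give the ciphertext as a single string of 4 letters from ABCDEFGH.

Answer: BACE

Derivation:
Char 1 ('C'): step: R->6, L=0; C->plug->E->R->G->L->A->refl->G->L'->A->R'->B->plug->B
Char 2 ('D'): step: R->7, L=0; D->plug->D->R->F->L->H->refl->E->L'->H->R'->A->plug->A
Char 3 ('F'): step: R->0, L->1 (L advanced); F->plug->F->R->D->L->B->refl->C->L'->B->R'->E->plug->C
Char 4 ('B'): step: R->1, L=1; B->plug->B->R->D->L->B->refl->C->L'->B->R'->C->plug->E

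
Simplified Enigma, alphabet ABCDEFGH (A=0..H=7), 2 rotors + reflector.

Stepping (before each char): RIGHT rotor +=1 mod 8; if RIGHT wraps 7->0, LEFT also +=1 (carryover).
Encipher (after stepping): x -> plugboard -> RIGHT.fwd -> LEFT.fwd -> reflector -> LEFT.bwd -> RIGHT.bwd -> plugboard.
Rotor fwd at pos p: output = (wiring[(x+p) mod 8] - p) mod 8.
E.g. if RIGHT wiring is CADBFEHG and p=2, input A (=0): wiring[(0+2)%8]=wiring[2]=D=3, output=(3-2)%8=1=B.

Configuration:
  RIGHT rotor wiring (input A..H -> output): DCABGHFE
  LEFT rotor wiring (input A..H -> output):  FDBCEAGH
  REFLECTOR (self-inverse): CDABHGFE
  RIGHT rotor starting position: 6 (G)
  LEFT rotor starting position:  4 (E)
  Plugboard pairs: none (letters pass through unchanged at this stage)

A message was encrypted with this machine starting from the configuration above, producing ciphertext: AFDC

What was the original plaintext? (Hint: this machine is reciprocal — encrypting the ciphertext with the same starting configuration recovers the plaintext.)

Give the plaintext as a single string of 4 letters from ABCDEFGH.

Answer: DGBA

Derivation:
Char 1 ('A'): step: R->7, L=4; A->plug->A->R->F->L->H->refl->E->L'->B->R'->D->plug->D
Char 2 ('F'): step: R->0, L->5 (L advanced); F->plug->F->R->H->L->H->refl->E->L'->F->R'->G->plug->G
Char 3 ('D'): step: R->1, L=5; D->plug->D->R->F->L->E->refl->H->L'->H->R'->B->plug->B
Char 4 ('C'): step: R->2, L=5; C->plug->C->R->E->L->G->refl->F->L'->G->R'->A->plug->A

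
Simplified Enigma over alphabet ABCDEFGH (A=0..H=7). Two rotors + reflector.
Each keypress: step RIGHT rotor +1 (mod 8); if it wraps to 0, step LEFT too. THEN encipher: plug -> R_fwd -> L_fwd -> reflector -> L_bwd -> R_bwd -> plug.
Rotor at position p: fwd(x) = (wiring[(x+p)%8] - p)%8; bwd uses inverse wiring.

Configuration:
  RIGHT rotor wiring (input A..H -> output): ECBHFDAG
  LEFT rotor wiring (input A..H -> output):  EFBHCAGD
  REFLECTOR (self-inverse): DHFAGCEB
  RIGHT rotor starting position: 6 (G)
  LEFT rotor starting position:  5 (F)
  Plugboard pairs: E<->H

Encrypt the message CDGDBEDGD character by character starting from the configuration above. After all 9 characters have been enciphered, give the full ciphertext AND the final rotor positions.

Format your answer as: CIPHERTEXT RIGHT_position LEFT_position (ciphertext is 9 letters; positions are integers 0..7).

Char 1 ('C'): step: R->7, L=5; C->plug->C->R->D->L->H->refl->B->L'->B->R'->H->plug->E
Char 2 ('D'): step: R->0, L->6 (L advanced); D->plug->D->R->H->L->C->refl->F->L'->B->R'->C->plug->C
Char 3 ('G'): step: R->1, L=6; G->plug->G->R->F->L->B->refl->H->L'->D->R'->H->plug->E
Char 4 ('D'): step: R->2, L=6; D->plug->D->R->B->L->F->refl->C->L'->H->R'->A->plug->A
Char 5 ('B'): step: R->3, L=6; B->plug->B->R->C->L->G->refl->E->L'->G->R'->H->plug->E
Char 6 ('E'): step: R->4, L=6; E->plug->H->R->D->L->H->refl->B->L'->F->R'->G->plug->G
Char 7 ('D'): step: R->5, L=6; D->plug->D->R->H->L->C->refl->F->L'->B->R'->C->plug->C
Char 8 ('G'): step: R->6, L=6; G->plug->G->R->H->L->C->refl->F->L'->B->R'->F->plug->F
Char 9 ('D'): step: R->7, L=6; D->plug->D->R->C->L->G->refl->E->L'->G->R'->F->plug->F
Final: ciphertext=ECEAEGCFF, RIGHT=7, LEFT=6

Answer: ECEAEGCFF 7 6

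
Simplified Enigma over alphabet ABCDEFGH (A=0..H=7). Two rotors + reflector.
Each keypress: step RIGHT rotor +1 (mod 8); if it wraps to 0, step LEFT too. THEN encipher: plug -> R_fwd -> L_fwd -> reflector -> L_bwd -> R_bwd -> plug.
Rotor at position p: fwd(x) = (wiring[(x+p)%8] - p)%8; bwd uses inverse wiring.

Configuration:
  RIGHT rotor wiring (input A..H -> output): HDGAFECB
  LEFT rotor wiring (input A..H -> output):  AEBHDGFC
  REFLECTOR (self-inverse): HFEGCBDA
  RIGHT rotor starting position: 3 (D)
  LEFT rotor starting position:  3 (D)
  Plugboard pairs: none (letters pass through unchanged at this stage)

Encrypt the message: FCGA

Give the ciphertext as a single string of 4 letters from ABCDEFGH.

Answer: GFFD

Derivation:
Char 1 ('F'): step: R->4, L=3; F->plug->F->R->H->L->G->refl->D->L'->C->R'->G->plug->G
Char 2 ('C'): step: R->5, L=3; C->plug->C->R->E->L->H->refl->A->L'->B->R'->F->plug->F
Char 3 ('G'): step: R->6, L=3; G->plug->G->R->H->L->G->refl->D->L'->C->R'->F->plug->F
Char 4 ('A'): step: R->7, L=3; A->plug->A->R->C->L->D->refl->G->L'->H->R'->D->plug->D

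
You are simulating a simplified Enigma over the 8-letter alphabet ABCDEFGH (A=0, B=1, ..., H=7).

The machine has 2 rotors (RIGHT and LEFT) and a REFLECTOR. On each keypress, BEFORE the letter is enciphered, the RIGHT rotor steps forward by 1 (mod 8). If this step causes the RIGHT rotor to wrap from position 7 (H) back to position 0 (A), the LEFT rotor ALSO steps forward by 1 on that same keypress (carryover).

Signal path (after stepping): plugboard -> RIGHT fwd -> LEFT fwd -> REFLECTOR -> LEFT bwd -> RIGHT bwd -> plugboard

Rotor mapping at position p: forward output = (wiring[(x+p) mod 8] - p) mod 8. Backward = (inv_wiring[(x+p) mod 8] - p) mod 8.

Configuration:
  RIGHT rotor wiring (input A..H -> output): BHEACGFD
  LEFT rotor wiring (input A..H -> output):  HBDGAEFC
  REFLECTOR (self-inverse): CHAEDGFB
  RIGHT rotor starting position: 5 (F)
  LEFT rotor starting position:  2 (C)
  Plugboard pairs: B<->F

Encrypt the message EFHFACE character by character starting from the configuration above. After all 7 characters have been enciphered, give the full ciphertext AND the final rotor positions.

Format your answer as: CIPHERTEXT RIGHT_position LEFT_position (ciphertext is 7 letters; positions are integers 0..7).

Char 1 ('E'): step: R->6, L=2; E->plug->E->R->G->L->F->refl->G->L'->C->R'->F->plug->B
Char 2 ('F'): step: R->7, L=2; F->plug->B->R->C->L->G->refl->F->L'->G->R'->H->plug->H
Char 3 ('H'): step: R->0, L->3 (L advanced); H->plug->H->R->D->L->C->refl->A->L'->H->R'->B->plug->F
Char 4 ('F'): step: R->1, L=3; F->plug->B->R->D->L->C->refl->A->L'->H->R'->C->plug->C
Char 5 ('A'): step: R->2, L=3; A->plug->A->R->C->L->B->refl->H->L'->E->R'->D->plug->D
Char 6 ('C'): step: R->3, L=3; C->plug->C->R->D->L->C->refl->A->L'->H->R'->B->plug->F
Char 7 ('E'): step: R->4, L=3; E->plug->E->R->F->L->E->refl->D->L'->A->R'->G->plug->G
Final: ciphertext=BHFCDFG, RIGHT=4, LEFT=3

Answer: BHFCDFG 4 3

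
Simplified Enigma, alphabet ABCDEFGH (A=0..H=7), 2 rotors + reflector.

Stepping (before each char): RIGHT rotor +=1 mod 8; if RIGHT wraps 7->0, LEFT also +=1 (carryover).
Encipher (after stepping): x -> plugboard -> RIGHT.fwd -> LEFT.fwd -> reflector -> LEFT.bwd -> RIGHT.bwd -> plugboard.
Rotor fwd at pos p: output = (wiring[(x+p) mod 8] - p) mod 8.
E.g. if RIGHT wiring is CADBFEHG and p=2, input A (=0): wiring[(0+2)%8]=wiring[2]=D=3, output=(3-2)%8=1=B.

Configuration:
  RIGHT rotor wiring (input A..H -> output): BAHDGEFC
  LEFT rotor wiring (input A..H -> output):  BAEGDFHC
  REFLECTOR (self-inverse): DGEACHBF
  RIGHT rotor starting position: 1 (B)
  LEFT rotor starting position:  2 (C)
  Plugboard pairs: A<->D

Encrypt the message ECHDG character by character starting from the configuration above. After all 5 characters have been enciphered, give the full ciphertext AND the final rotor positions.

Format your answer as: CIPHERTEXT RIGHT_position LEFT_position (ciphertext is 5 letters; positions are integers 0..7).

Answer: DDDFE 6 2

Derivation:
Char 1 ('E'): step: R->2, L=2; E->plug->E->R->D->L->D->refl->A->L'->F->R'->A->plug->D
Char 2 ('C'): step: R->3, L=2; C->plug->C->R->B->L->E->refl->C->L'->A->R'->A->plug->D
Char 3 ('H'): step: R->4, L=2; H->plug->H->R->H->L->G->refl->B->L'->C->R'->A->plug->D
Char 4 ('D'): step: R->5, L=2; D->plug->A->R->H->L->G->refl->B->L'->C->R'->F->plug->F
Char 5 ('G'): step: R->6, L=2; G->plug->G->R->A->L->C->refl->E->L'->B->R'->E->plug->E
Final: ciphertext=DDDFE, RIGHT=6, LEFT=2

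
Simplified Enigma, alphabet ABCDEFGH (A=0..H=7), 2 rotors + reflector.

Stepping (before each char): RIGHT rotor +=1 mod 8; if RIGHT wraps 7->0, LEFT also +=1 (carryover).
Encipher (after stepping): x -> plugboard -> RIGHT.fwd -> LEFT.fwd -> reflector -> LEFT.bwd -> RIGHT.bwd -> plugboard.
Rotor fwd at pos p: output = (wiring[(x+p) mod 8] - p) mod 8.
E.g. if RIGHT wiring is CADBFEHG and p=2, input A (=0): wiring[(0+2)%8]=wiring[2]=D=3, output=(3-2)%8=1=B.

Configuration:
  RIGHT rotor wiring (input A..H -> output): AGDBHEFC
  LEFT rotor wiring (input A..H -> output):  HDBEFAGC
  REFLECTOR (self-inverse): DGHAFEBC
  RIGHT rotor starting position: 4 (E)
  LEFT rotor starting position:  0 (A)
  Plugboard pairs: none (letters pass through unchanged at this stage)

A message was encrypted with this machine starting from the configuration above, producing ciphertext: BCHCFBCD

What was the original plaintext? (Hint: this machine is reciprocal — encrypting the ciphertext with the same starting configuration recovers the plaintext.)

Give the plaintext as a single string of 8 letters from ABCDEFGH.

Answer: AHEGCGDG

Derivation:
Char 1 ('B'): step: R->5, L=0; B->plug->B->R->A->L->H->refl->C->L'->H->R'->A->plug->A
Char 2 ('C'): step: R->6, L=0; C->plug->C->R->C->L->B->refl->G->L'->G->R'->H->plug->H
Char 3 ('H'): step: R->7, L=0; H->plug->H->R->G->L->G->refl->B->L'->C->R'->E->plug->E
Char 4 ('C'): step: R->0, L->1 (L advanced); C->plug->C->R->D->L->E->refl->F->L'->F->R'->G->plug->G
Char 5 ('F'): step: R->1, L=1; F->plug->F->R->E->L->H->refl->C->L'->A->R'->C->plug->C
Char 6 ('B'): step: R->2, L=1; B->plug->B->R->H->L->G->refl->B->L'->G->R'->G->plug->G
Char 7 ('C'): step: R->3, L=1; C->plug->C->R->B->L->A->refl->D->L'->C->R'->D->plug->D
Char 8 ('D'): step: R->4, L=1; D->plug->D->R->G->L->B->refl->G->L'->H->R'->G->plug->G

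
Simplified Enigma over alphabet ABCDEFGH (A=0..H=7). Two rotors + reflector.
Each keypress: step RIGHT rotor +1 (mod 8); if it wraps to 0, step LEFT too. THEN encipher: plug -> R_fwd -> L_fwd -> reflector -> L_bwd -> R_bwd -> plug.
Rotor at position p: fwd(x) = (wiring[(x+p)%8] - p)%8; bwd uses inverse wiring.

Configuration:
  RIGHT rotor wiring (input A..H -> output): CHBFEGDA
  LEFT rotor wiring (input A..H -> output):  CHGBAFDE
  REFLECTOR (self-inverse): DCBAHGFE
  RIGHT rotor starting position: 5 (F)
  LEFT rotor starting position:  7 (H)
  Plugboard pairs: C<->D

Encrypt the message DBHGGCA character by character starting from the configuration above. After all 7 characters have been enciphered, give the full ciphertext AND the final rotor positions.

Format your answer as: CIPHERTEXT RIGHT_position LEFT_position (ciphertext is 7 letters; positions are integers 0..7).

Answer: AGGHBDF 4 0

Derivation:
Char 1 ('D'): step: R->6, L=7; D->plug->C->R->E->L->C->refl->B->L'->F->R'->A->plug->A
Char 2 ('B'): step: R->7, L=7; B->plug->B->R->D->L->H->refl->E->L'->H->R'->G->plug->G
Char 3 ('H'): step: R->0, L->0 (L advanced); H->plug->H->R->A->L->C->refl->B->L'->D->R'->G->plug->G
Char 4 ('G'): step: R->1, L=0; G->plug->G->R->H->L->E->refl->H->L'->B->R'->H->plug->H
Char 5 ('G'): step: R->2, L=0; G->plug->G->R->A->L->C->refl->B->L'->D->R'->B->plug->B
Char 6 ('C'): step: R->3, L=0; C->plug->D->R->A->L->C->refl->B->L'->D->R'->C->plug->D
Char 7 ('A'): step: R->4, L=0; A->plug->A->R->A->L->C->refl->B->L'->D->R'->F->plug->F
Final: ciphertext=AGGHBDF, RIGHT=4, LEFT=0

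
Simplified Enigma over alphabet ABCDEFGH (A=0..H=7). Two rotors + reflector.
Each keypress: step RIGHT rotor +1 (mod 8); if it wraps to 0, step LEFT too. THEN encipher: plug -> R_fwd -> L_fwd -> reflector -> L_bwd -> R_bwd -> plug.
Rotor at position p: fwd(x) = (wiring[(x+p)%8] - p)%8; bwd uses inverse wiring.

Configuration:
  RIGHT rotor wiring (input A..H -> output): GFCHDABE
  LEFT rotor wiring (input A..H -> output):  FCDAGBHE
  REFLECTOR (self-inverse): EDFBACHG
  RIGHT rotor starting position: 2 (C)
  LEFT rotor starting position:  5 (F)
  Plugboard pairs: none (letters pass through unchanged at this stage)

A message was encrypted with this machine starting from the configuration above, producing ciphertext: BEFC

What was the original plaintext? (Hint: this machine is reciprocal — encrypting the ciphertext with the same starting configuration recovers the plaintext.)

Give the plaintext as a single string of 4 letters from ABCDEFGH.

Answer: FCGA

Derivation:
Char 1 ('B'): step: R->3, L=5; B->plug->B->R->A->L->E->refl->A->L'->D->R'->F->plug->F
Char 2 ('E'): step: R->4, L=5; E->plug->E->R->C->L->H->refl->G->L'->F->R'->C->plug->C
Char 3 ('F'): step: R->5, L=5; F->plug->F->R->F->L->G->refl->H->L'->C->R'->G->plug->G
Char 4 ('C'): step: R->6, L=5; C->plug->C->R->A->L->E->refl->A->L'->D->R'->A->plug->A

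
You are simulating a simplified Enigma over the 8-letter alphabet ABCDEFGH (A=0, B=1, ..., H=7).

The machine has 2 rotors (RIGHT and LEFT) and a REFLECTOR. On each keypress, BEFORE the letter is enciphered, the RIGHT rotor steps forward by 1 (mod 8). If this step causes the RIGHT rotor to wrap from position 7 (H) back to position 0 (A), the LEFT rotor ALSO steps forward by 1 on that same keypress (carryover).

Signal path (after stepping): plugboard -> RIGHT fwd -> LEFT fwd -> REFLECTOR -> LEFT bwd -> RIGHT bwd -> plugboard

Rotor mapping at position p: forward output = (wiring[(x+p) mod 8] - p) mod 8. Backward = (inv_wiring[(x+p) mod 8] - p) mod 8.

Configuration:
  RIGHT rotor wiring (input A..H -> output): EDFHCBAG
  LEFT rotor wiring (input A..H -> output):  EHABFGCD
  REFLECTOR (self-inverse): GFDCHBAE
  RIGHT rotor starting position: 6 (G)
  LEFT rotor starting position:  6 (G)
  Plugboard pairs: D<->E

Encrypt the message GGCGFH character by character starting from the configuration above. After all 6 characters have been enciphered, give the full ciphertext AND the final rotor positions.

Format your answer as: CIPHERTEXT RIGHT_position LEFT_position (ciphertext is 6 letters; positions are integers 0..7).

Answer: AHDBDG 4 7

Derivation:
Char 1 ('G'): step: R->7, L=6; G->plug->G->R->C->L->G->refl->A->L'->H->R'->A->plug->A
Char 2 ('G'): step: R->0, L->7 (L advanced); G->plug->G->R->A->L->E->refl->H->L'->G->R'->H->plug->H
Char 3 ('C'): step: R->1, L=7; C->plug->C->R->G->L->H->refl->E->L'->A->R'->E->plug->D
Char 4 ('G'): step: R->2, L=7; G->plug->G->R->C->L->A->refl->G->L'->F->R'->B->plug->B
Char 5 ('F'): step: R->3, L=7; F->plug->F->R->B->L->F->refl->B->L'->D->R'->E->plug->D
Char 6 ('H'): step: R->4, L=7; H->plug->H->R->D->L->B->refl->F->L'->B->R'->G->plug->G
Final: ciphertext=AHDBDG, RIGHT=4, LEFT=7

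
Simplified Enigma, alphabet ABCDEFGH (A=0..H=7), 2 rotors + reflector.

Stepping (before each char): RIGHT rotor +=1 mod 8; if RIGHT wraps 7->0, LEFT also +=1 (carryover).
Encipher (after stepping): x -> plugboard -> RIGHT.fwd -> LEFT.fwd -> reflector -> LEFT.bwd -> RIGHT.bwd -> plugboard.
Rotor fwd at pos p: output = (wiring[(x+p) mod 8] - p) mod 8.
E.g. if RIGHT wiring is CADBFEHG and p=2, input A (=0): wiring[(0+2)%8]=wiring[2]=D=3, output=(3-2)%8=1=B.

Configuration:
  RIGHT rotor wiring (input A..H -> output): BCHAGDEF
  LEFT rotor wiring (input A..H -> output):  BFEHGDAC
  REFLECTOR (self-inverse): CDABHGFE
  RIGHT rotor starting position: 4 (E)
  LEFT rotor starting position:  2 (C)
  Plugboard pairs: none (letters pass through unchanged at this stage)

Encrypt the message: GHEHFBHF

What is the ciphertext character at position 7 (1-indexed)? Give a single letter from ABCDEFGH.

Char 1 ('G'): step: R->5, L=2; G->plug->G->R->D->L->B->refl->D->L'->H->R'->B->plug->B
Char 2 ('H'): step: R->6, L=2; H->plug->H->R->F->L->A->refl->C->L'->A->R'->G->plug->G
Char 3 ('E'): step: R->7, L=2; E->plug->E->R->B->L->F->refl->G->L'->E->R'->G->plug->G
Char 4 ('H'): step: R->0, L->3 (L advanced); H->plug->H->R->F->L->G->refl->F->L'->D->R'->F->plug->F
Char 5 ('F'): step: R->1, L=3; F->plug->F->R->D->L->F->refl->G->L'->F->R'->D->plug->D
Char 6 ('B'): step: R->2, L=3; B->plug->B->R->G->L->C->refl->A->L'->C->R'->E->plug->E
Char 7 ('H'): step: R->3, L=3; H->plug->H->R->E->L->H->refl->E->L'->A->R'->C->plug->C

C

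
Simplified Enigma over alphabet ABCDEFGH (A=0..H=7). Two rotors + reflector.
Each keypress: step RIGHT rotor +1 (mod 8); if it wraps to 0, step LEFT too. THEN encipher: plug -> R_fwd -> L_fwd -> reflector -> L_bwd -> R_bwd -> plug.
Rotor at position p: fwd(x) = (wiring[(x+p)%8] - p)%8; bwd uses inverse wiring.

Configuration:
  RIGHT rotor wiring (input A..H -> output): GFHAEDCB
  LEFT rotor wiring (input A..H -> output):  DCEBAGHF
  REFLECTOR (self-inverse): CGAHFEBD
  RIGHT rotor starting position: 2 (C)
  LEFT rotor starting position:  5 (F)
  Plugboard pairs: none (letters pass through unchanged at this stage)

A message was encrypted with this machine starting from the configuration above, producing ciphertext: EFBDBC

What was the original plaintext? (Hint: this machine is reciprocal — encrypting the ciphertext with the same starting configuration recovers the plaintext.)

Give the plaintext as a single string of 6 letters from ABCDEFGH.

Answer: HEHHFA

Derivation:
Char 1 ('E'): step: R->3, L=5; E->plug->E->R->G->L->E->refl->F->L'->E->R'->H->plug->H
Char 2 ('F'): step: R->4, L=5; F->plug->F->R->B->L->C->refl->A->L'->C->R'->E->plug->E
Char 3 ('B'): step: R->5, L=5; B->plug->B->R->F->L->H->refl->D->L'->H->R'->H->plug->H
Char 4 ('D'): step: R->6, L=5; D->plug->D->R->H->L->D->refl->H->L'->F->R'->H->plug->H
Char 5 ('B'): step: R->7, L=5; B->plug->B->R->H->L->D->refl->H->L'->F->R'->F->plug->F
Char 6 ('C'): step: R->0, L->6 (L advanced); C->plug->C->R->H->L->A->refl->C->L'->G->R'->A->plug->A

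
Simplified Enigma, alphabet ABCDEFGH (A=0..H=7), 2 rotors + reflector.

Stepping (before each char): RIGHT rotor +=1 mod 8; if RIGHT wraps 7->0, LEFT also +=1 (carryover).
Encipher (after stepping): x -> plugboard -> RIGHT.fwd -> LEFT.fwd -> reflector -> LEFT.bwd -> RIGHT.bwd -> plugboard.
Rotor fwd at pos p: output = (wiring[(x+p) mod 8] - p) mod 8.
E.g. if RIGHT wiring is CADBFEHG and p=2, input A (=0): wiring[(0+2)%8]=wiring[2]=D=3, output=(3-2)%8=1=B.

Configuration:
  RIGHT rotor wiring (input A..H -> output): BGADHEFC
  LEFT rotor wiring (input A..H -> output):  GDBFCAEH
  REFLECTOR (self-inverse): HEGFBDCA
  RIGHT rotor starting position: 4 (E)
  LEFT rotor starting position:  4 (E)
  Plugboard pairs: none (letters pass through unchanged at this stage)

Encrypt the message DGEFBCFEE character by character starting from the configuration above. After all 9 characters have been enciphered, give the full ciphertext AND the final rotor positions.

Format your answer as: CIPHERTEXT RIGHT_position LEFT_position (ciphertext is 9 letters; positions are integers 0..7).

Answer: BAFHHECAG 5 5

Derivation:
Char 1 ('D'): step: R->5, L=4; D->plug->D->R->E->L->C->refl->G->L'->A->R'->B->plug->B
Char 2 ('G'): step: R->6, L=4; G->plug->G->R->B->L->E->refl->B->L'->H->R'->A->plug->A
Char 3 ('E'): step: R->7, L=4; E->plug->E->R->E->L->C->refl->G->L'->A->R'->F->plug->F
Char 4 ('F'): step: R->0, L->5 (L advanced); F->plug->F->R->E->L->G->refl->C->L'->C->R'->H->plug->H
Char 5 ('B'): step: R->1, L=5; B->plug->B->R->H->L->F->refl->D->L'->A->R'->H->plug->H
Char 6 ('C'): step: R->2, L=5; C->plug->C->R->F->L->E->refl->B->L'->D->R'->E->plug->E
Char 7 ('F'): step: R->3, L=5; F->plug->F->R->G->L->A->refl->H->L'->B->R'->C->plug->C
Char 8 ('E'): step: R->4, L=5; E->plug->E->R->F->L->E->refl->B->L'->D->R'->A->plug->A
Char 9 ('E'): step: R->5, L=5; E->plug->E->R->B->L->H->refl->A->L'->G->R'->G->plug->G
Final: ciphertext=BAFHHECAG, RIGHT=5, LEFT=5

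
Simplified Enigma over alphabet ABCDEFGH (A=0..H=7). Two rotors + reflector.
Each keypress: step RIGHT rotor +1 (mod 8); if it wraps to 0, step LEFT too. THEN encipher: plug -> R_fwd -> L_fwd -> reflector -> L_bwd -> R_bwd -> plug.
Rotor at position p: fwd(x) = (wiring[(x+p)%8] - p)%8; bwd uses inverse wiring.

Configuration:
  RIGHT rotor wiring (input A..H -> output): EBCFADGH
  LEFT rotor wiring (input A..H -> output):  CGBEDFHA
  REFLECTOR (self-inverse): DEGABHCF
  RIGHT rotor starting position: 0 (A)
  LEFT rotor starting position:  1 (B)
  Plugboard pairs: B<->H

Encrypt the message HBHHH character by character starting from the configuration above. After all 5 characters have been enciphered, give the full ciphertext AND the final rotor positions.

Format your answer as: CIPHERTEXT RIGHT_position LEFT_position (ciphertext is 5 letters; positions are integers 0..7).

Char 1 ('H'): step: R->1, L=1; H->plug->B->R->B->L->A->refl->D->L'->C->R'->E->plug->E
Char 2 ('B'): step: R->2, L=1; B->plug->H->R->H->L->B->refl->E->L'->E->R'->E->plug->E
Char 3 ('H'): step: R->3, L=1; H->plug->B->R->F->L->G->refl->C->L'->D->R'->D->plug->D
Char 4 ('H'): step: R->4, L=1; H->plug->B->R->H->L->B->refl->E->L'->E->R'->A->plug->A
Char 5 ('H'): step: R->5, L=1; H->plug->B->R->B->L->A->refl->D->L'->C->R'->C->plug->C
Final: ciphertext=EEDAC, RIGHT=5, LEFT=1

Answer: EEDAC 5 1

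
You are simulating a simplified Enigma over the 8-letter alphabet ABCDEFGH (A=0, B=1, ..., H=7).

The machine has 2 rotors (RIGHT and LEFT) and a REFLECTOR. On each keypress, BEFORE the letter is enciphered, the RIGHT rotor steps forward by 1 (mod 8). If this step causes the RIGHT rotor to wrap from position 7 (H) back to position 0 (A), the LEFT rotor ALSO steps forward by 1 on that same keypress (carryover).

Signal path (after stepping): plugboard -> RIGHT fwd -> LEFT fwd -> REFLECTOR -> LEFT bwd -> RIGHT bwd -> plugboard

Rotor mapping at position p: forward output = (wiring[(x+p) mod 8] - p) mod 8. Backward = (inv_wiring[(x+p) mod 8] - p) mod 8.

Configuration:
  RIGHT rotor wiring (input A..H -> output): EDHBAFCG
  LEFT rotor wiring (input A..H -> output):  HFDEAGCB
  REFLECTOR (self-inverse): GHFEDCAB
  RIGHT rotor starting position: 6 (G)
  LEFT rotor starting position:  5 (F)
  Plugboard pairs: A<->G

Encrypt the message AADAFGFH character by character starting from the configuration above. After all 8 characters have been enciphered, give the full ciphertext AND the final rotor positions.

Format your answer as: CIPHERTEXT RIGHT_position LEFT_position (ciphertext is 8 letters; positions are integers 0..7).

Answer: DBADACHD 6 6

Derivation:
Char 1 ('A'): step: R->7, L=5; A->plug->G->R->G->L->H->refl->B->L'->A->R'->D->plug->D
Char 2 ('A'): step: R->0, L->6 (L advanced); A->plug->G->R->C->L->B->refl->H->L'->D->R'->B->plug->B
Char 3 ('D'): step: R->1, L=6; D->plug->D->R->H->L->A->refl->G->L'->F->R'->G->plug->A
Char 4 ('A'): step: R->2, L=6; A->plug->G->R->C->L->B->refl->H->L'->D->R'->D->plug->D
Char 5 ('F'): step: R->3, L=6; F->plug->F->R->B->L->D->refl->E->L'->A->R'->G->plug->A
Char 6 ('G'): step: R->4, L=6; G->plug->A->R->E->L->F->refl->C->L'->G->R'->C->plug->C
Char 7 ('F'): step: R->5, L=6; F->plug->F->R->C->L->B->refl->H->L'->D->R'->H->plug->H
Char 8 ('H'): step: R->6, L=6; H->plug->H->R->H->L->A->refl->G->L'->F->R'->D->plug->D
Final: ciphertext=DBADACHD, RIGHT=6, LEFT=6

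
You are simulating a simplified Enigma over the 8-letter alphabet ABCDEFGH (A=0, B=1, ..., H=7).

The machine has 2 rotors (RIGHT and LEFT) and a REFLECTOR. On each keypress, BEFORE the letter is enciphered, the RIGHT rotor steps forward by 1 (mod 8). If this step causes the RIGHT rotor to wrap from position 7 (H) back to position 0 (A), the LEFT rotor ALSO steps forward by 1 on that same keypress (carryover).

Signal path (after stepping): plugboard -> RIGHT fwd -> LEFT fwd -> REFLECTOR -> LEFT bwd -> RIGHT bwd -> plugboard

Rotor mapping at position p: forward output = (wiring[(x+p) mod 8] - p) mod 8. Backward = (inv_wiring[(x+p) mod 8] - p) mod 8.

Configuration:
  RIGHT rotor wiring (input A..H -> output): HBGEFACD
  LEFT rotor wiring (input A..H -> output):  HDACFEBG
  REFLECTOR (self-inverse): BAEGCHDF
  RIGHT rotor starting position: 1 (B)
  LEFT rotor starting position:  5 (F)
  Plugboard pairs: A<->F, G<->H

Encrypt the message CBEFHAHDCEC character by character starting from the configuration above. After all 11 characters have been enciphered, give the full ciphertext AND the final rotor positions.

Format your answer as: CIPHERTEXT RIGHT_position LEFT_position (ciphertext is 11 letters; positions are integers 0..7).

Char 1 ('C'): step: R->2, L=5; C->plug->C->R->D->L->C->refl->E->L'->B->R'->F->plug->A
Char 2 ('B'): step: R->3, L=5; B->plug->B->R->C->L->B->refl->A->L'->H->R'->D->plug->D
Char 3 ('E'): step: R->4, L=5; E->plug->E->R->D->L->C->refl->E->L'->B->R'->A->plug->F
Char 4 ('F'): step: R->5, L=5; F->plug->A->R->D->L->C->refl->E->L'->B->R'->F->plug->A
Char 5 ('H'): step: R->6, L=5; H->plug->G->R->H->L->A->refl->B->L'->C->R'->H->plug->G
Char 6 ('A'): step: R->7, L=5; A->plug->F->R->G->L->F->refl->H->L'->A->R'->B->plug->B
Char 7 ('H'): step: R->0, L->6 (L advanced); H->plug->G->R->C->L->B->refl->A->L'->B->R'->B->plug->B
Char 8 ('D'): step: R->1, L=6; D->plug->D->R->E->L->C->refl->E->L'->F->R'->B->plug->B
Char 9 ('C'): step: R->2, L=6; C->plug->C->R->D->L->F->refl->H->L'->G->R'->D->plug->D
Char 10 ('E'): step: R->3, L=6; E->plug->E->R->A->L->D->refl->G->L'->H->R'->D->plug->D
Char 11 ('C'): step: R->4, L=6; C->plug->C->R->G->L->H->refl->F->L'->D->R'->E->plug->E
Final: ciphertext=ADFAGBBBDDE, RIGHT=4, LEFT=6

Answer: ADFAGBBBDDE 4 6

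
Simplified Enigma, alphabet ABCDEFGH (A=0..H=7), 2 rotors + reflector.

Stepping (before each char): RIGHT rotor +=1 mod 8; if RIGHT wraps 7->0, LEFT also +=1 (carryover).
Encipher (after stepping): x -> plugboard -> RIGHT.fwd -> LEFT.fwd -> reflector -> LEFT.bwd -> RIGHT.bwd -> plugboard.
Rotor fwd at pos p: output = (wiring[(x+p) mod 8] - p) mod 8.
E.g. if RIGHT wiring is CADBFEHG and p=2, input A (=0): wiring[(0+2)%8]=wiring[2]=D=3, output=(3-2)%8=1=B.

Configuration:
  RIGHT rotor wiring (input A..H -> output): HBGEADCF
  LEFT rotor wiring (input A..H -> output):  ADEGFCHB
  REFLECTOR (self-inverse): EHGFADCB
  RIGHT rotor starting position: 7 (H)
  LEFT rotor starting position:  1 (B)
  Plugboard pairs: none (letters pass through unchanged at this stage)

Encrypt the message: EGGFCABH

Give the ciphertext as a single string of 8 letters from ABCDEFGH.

Char 1 ('E'): step: R->0, L->2 (L advanced); E->plug->E->R->A->L->C->refl->G->L'->G->R'->C->plug->C
Char 2 ('G'): step: R->1, L=2; G->plug->G->R->E->L->F->refl->D->L'->C->R'->E->plug->E
Char 3 ('G'): step: R->2, L=2; G->plug->G->R->F->L->H->refl->B->L'->H->R'->H->plug->H
Char 4 ('F'): step: R->3, L=2; F->plug->F->R->E->L->F->refl->D->L'->C->R'->E->plug->E
Char 5 ('C'): step: R->4, L=2; C->plug->C->R->G->L->G->refl->C->L'->A->R'->H->plug->H
Char 6 ('A'): step: R->5, L=2; A->plug->A->R->G->L->G->refl->C->L'->A->R'->C->plug->C
Char 7 ('B'): step: R->6, L=2; B->plug->B->R->H->L->B->refl->H->L'->F->R'->H->plug->H
Char 8 ('H'): step: R->7, L=2; H->plug->H->R->D->L->A->refl->E->L'->B->R'->F->plug->F

Answer: CEHEHCHF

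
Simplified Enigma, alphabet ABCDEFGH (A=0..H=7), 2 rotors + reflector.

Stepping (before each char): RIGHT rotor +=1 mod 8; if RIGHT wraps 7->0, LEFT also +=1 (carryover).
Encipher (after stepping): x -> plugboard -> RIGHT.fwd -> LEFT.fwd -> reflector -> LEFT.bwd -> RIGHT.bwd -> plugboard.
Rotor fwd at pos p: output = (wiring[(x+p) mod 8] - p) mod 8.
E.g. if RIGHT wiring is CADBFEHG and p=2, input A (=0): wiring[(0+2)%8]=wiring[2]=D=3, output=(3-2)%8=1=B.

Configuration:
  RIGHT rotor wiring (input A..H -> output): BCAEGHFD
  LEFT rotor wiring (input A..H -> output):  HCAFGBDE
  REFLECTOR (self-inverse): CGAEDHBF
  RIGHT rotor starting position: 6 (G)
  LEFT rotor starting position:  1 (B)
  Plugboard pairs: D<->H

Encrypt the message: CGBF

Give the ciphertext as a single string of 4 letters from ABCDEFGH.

Answer: HFHB

Derivation:
Char 1 ('C'): step: R->7, L=1; C->plug->C->R->D->L->F->refl->H->L'->B->R'->D->plug->H
Char 2 ('G'): step: R->0, L->2 (L advanced); G->plug->G->R->F->L->C->refl->A->L'->H->R'->F->plug->F
Char 3 ('B'): step: R->1, L=2; B->plug->B->R->H->L->A->refl->C->L'->F->R'->D->plug->H
Char 4 ('F'): step: R->2, L=2; F->plug->F->R->B->L->D->refl->E->L'->C->R'->B->plug->B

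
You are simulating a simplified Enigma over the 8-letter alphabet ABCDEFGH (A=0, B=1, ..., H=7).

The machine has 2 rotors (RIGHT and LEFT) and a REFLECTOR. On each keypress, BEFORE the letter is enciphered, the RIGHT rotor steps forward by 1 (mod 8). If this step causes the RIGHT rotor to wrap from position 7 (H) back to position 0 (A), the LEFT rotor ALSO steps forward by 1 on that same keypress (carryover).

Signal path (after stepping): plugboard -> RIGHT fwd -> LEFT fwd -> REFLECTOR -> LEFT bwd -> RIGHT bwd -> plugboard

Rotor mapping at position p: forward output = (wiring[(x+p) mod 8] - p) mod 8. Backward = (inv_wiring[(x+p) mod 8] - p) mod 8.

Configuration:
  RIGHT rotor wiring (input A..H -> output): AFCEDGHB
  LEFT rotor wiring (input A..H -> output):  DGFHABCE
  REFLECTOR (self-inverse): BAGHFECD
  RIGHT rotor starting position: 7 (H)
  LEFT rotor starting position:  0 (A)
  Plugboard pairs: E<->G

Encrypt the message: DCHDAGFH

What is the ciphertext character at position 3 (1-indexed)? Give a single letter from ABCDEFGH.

Char 1 ('D'): step: R->0, L->1 (L advanced); D->plug->D->R->E->L->A->refl->B->L'->F->R'->B->plug->B
Char 2 ('C'): step: R->1, L=1; C->plug->C->R->D->L->H->refl->D->L'->G->R'->F->plug->F
Char 3 ('H'): step: R->2, L=1; H->plug->H->R->D->L->H->refl->D->L'->G->R'->G->plug->E

E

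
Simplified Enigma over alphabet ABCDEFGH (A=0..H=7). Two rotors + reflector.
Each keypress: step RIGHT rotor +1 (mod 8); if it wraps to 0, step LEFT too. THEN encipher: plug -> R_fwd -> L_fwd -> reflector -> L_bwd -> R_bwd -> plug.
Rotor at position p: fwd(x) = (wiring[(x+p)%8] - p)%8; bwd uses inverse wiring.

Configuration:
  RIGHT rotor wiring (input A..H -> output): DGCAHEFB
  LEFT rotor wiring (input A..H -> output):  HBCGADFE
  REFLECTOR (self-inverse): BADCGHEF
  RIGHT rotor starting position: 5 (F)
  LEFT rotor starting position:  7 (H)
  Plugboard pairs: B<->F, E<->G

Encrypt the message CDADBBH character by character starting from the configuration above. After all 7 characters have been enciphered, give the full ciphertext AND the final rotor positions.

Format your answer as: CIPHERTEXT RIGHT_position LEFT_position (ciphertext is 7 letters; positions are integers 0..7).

Answer: EAGEGGC 4 0

Derivation:
Char 1 ('C'): step: R->6, L=7; C->plug->C->R->F->L->B->refl->A->L'->B->R'->G->plug->E
Char 2 ('D'): step: R->7, L=7; D->plug->D->R->D->L->D->refl->C->L'->C->R'->A->plug->A
Char 3 ('A'): step: R->0, L->0 (L advanced); A->plug->A->R->D->L->G->refl->E->L'->H->R'->E->plug->G
Char 4 ('D'): step: R->1, L=0; D->plug->D->R->G->L->F->refl->H->L'->A->R'->G->plug->E
Char 5 ('B'): step: R->2, L=0; B->plug->F->R->H->L->E->refl->G->L'->D->R'->E->plug->G
Char 6 ('B'): step: R->3, L=0; B->plug->F->R->A->L->H->refl->F->L'->G->R'->E->plug->G
Char 7 ('H'): step: R->4, L=0; H->plug->H->R->E->L->A->refl->B->L'->B->R'->C->plug->C
Final: ciphertext=EAGEGGC, RIGHT=4, LEFT=0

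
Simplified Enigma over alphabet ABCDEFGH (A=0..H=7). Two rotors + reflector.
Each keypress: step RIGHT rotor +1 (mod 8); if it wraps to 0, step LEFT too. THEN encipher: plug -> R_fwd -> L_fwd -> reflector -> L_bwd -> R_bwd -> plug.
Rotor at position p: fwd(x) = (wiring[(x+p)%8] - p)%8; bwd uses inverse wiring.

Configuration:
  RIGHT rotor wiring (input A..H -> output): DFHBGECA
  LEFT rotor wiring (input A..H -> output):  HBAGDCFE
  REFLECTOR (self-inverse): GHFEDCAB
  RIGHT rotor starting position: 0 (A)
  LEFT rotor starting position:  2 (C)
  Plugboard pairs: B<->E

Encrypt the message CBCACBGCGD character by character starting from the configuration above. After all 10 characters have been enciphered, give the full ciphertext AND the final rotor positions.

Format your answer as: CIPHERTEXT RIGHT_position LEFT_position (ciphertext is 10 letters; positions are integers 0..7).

Answer: BHHBBACABC 2 3

Derivation:
Char 1 ('C'): step: R->1, L=2; C->plug->C->R->A->L->G->refl->A->L'->D->R'->E->plug->B
Char 2 ('B'): step: R->2, L=2; B->plug->E->R->A->L->G->refl->A->L'->D->R'->H->plug->H
Char 3 ('C'): step: R->3, L=2; C->plug->C->R->B->L->E->refl->D->L'->E->R'->H->plug->H
Char 4 ('A'): step: R->4, L=2; A->plug->A->R->C->L->B->refl->H->L'->H->R'->E->plug->B
Char 5 ('C'): step: R->5, L=2; C->plug->C->R->D->L->A->refl->G->L'->A->R'->E->plug->B
Char 6 ('B'): step: R->6, L=2; B->plug->E->R->B->L->E->refl->D->L'->E->R'->A->plug->A
Char 7 ('G'): step: R->7, L=2; G->plug->G->R->F->L->C->refl->F->L'->G->R'->C->plug->C
Char 8 ('C'): step: R->0, L->3 (L advanced); C->plug->C->R->H->L->F->refl->C->L'->D->R'->A->plug->A
Char 9 ('G'): step: R->1, L=3; G->plug->G->R->H->L->F->refl->C->L'->D->R'->E->plug->B
Char 10 ('D'): step: R->2, L=3; D->plug->D->R->C->L->H->refl->B->L'->E->R'->C->plug->C
Final: ciphertext=BHHBBACABC, RIGHT=2, LEFT=3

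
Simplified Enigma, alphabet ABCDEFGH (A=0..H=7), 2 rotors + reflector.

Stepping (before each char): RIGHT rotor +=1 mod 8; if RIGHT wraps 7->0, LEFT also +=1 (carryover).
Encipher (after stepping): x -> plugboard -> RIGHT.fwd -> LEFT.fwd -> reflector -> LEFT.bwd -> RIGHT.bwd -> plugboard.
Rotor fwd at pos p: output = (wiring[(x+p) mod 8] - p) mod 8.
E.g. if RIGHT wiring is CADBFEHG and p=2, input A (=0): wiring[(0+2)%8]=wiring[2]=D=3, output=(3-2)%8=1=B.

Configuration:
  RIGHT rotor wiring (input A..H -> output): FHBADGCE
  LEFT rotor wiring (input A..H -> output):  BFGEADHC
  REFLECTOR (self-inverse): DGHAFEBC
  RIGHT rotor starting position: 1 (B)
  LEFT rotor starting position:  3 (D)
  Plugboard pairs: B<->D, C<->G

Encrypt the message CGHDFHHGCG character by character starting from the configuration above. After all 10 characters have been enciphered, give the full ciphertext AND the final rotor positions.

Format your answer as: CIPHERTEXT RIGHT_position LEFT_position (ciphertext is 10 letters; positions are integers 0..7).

Char 1 ('C'): step: R->2, L=3; C->plug->G->R->D->L->E->refl->F->L'->B->R'->C->plug->G
Char 2 ('G'): step: R->3, L=3; G->plug->C->R->D->L->E->refl->F->L'->B->R'->E->plug->E
Char 3 ('H'): step: R->4, L=3; H->plug->H->R->E->L->H->refl->C->L'->G->R'->C->plug->G
Char 4 ('D'): step: R->5, L=3; D->plug->B->R->F->L->G->refl->B->L'->A->R'->D->plug->B
Char 5 ('F'): step: R->6, L=3; F->plug->F->R->C->L->A->refl->D->L'->H->R'->C->plug->G
Char 6 ('H'): step: R->7, L=3; H->plug->H->R->D->L->E->refl->F->L'->B->R'->E->plug->E
Char 7 ('H'): step: R->0, L->4 (L advanced); H->plug->H->R->E->L->F->refl->E->L'->A->R'->D->plug->B
Char 8 ('G'): step: R->1, L=4; G->plug->C->R->H->L->A->refl->D->L'->C->R'->D->plug->B
Char 9 ('C'): step: R->2, L=4; C->plug->G->R->D->L->G->refl->B->L'->F->R'->H->plug->H
Char 10 ('G'): step: R->3, L=4; G->plug->C->R->D->L->G->refl->B->L'->F->R'->A->plug->A
Final: ciphertext=GEGBGEBBHA, RIGHT=3, LEFT=4

Answer: GEGBGEBBHA 3 4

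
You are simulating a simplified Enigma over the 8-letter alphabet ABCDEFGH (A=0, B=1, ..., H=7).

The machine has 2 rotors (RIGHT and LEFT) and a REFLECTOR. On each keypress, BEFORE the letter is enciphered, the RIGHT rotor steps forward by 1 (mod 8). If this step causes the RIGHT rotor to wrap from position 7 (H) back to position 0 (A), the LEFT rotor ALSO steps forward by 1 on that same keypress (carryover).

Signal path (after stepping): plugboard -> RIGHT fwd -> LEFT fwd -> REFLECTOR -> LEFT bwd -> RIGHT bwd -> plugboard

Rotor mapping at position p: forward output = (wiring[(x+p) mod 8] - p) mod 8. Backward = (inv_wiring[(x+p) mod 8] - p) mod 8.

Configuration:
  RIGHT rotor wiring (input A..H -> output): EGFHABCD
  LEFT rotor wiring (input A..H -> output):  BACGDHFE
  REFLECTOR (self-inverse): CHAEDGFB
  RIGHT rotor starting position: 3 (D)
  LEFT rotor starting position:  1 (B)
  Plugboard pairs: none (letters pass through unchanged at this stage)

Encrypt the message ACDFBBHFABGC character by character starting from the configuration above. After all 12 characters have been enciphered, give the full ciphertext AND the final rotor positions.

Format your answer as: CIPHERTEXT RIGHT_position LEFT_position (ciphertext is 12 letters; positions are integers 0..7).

Answer: FBFEGFFAGFCH 7 2

Derivation:
Char 1 ('A'): step: R->4, L=1; A->plug->A->R->E->L->G->refl->F->L'->C->R'->F->plug->F
Char 2 ('C'): step: R->5, L=1; C->plug->C->R->G->L->D->refl->E->L'->F->R'->B->plug->B
Char 3 ('D'): step: R->6, L=1; D->plug->D->R->A->L->H->refl->B->L'->B->R'->F->plug->F
Char 4 ('F'): step: R->7, L=1; F->plug->F->R->B->L->B->refl->H->L'->A->R'->E->plug->E
Char 5 ('B'): step: R->0, L->2 (L advanced); B->plug->B->R->G->L->H->refl->B->L'->C->R'->G->plug->G
Char 6 ('B'): step: R->1, L=2; B->plug->B->R->E->L->D->refl->E->L'->B->R'->F->plug->F
Char 7 ('H'): step: R->2, L=2; H->plug->H->R->E->L->D->refl->E->L'->B->R'->F->plug->F
Char 8 ('F'): step: R->3, L=2; F->plug->F->R->B->L->E->refl->D->L'->E->R'->A->plug->A
Char 9 ('A'): step: R->4, L=2; A->plug->A->R->E->L->D->refl->E->L'->B->R'->G->plug->G
Char 10 ('B'): step: R->5, L=2; B->plug->B->R->F->L->C->refl->A->L'->A->R'->F->plug->F
Char 11 ('G'): step: R->6, L=2; G->plug->G->R->C->L->B->refl->H->L'->G->R'->C->plug->C
Char 12 ('C'): step: R->7, L=2; C->plug->C->R->H->L->G->refl->F->L'->D->R'->H->plug->H
Final: ciphertext=FBFEGFFAGFCH, RIGHT=7, LEFT=2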